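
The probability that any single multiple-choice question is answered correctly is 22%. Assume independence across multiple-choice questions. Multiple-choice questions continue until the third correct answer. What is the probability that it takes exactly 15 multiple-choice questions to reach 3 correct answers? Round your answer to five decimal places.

0.04914

Y = trial on which the third success occurs; negative binomial, r=3, p=0.22.
P(Y=15) = C(14,2) · p^3 · (1−p)^12
= 91 · 0.010648 · 0.050715 = 0.0491411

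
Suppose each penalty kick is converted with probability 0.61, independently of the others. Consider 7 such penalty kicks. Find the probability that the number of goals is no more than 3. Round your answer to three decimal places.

0.271

X ~ Binomial(7, 0.61); P(X ≤ 3) = Σ C(7,k) p^k (1−p)^(7−k) over k:
  k=0: C(7,0)·0.61^0·0.39^7 = 0.00137
  k=1: C(7,1)·0.61^1·0.39^6 = 0.01503
  k=2: C(7,2)·0.61^2·0.39^5 = 0.07050
  k=3: C(7,3)·0.61^3·0.39^4 = 0.18379
Total = 0.27069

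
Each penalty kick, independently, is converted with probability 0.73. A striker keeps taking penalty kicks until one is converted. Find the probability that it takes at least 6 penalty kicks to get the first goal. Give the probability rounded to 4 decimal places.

0.0014

Y = number of penalty kicks to the first success; geometric, p = 0.73.
P(Y > 5) = P(first 5 all fail) = (1−p)^5 = 0.001435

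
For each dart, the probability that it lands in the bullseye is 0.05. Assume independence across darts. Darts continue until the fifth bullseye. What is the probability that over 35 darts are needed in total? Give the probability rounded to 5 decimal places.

Needing more than 35 darts ⇔ fewer than 5 successes in the first 35. With X ~ Binomial(35, 0.05), P(Y > 35) = P(X ≤ 4).
  k=0: C(35,0)·0.05^0·0.95^35 = 0.1660834
  k=1: C(35,1)·0.05^1·0.95^34 = 0.3059431
  k=2: C(35,2)·0.05^2·0.95^33 = 0.2737385
  k=3: C(35,3)·0.05^3·0.95^32 = 0.1584802
  k=4: C(35,4)·0.05^4·0.95^31 = 0.0667285
P(X ≤ 4) = 0.9709737

0.97097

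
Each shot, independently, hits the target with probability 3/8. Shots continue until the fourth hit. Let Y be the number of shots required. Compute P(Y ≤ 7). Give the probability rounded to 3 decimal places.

0.243

Finishing within 7 shots ⇔ at least 4 successes in the first 7. With X ~ Binomial(7, 0.375), P(Y ≤ 7) = 1 − P(X ≤ 3).
  k=0: C(7,0)·0.375^0·0.625^7 = 0.03725
  k=1: C(7,1)·0.375^1·0.625^6 = 0.15646
  k=2: C(7,2)·0.375^2·0.625^5 = 0.28163
  k=3: C(7,3)·0.375^3·0.625^4 = 0.28163
1 − 0.75698 = 0.24302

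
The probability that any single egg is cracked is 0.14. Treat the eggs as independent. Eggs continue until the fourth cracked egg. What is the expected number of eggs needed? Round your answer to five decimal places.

28.57143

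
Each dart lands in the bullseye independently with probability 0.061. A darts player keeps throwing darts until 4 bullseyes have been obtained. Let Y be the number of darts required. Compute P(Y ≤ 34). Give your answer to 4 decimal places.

0.1509

Finishing within 34 darts ⇔ at least 4 successes in the first 34. With X ~ Binomial(34, 0.061), P(Y ≤ 34) = 1 − P(X ≤ 3).
  k=0: C(34,0)·0.061^0·0.939^34 = 0.117660
  k=1: C(34,1)·0.061^1·0.939^33 = 0.259880
  k=2: C(34,2)·0.061^2·0.939^32 = 0.278562
  k=3: C(34,3)·0.061^3·0.939^31 = 0.193025
1 − 0.849128 = 0.150872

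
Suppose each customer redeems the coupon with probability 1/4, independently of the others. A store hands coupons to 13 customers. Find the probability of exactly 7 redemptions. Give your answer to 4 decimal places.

0.0186

X ~ Binomial(n=13, p=0.25).
P(X=7) = C(13,7) · p^7 · (1−p)^6
= 1716 · 6.1035e-05 · 0.17798 = 0.018641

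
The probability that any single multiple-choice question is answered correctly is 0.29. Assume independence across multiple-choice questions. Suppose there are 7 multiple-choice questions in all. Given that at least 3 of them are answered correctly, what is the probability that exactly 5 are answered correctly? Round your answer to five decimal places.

X ~ Binomial(7, 0.29). Want P(X=5 | X≥3) = P(X=5) / P(X≥3).
P(X=5) = C(7,5)·0.29^5·0.71^2 = 0.0217133
P(X≥3) = 1 − 0.0909512 − 0.2600436 − 0.3186449 = 0.3303603
Ratio = 0.0217133 / 0.3303603 = 0.0657261

0.06573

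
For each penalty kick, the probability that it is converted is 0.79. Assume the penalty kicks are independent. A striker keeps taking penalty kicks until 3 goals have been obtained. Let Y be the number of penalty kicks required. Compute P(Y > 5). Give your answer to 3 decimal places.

0.066

Needing more than 5 penalty kicks ⇔ fewer than 3 successes in the first 5. With X ~ Binomial(5, 0.79), P(Y > 5) = P(X ≤ 2).
  k=0: C(5,0)·0.79^0·0.21^5 = 0.00041
  k=1: C(5,1)·0.79^1·0.21^4 = 0.00768
  k=2: C(5,2)·0.79^2·0.21^3 = 0.05780
P(X ≤ 2) = 0.06589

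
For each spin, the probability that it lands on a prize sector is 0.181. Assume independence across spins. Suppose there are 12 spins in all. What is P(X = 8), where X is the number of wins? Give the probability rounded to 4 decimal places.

0.0003

X ~ Binomial(n=12, p=0.181).
P(X=8) = C(12,8) · p^8 · (1−p)^4
= 495 · 1.1519e-06 · 0.44992 = 0.000257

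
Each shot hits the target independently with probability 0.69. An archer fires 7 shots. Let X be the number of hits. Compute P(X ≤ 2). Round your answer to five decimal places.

X ~ Binomial(7, 0.69); P(X ≤ 2) = Σ C(7,k) p^k (1−p)^(7−k) over k:
  k=0: C(7,0)·0.69^0·0.31^7 = 0.0002751
  k=1: C(7,1)·0.69^1·0.31^6 = 0.0042866
  k=2: C(7,2)·0.69^2·0.31^5 = 0.0286237
Total = 0.0331855

0.03319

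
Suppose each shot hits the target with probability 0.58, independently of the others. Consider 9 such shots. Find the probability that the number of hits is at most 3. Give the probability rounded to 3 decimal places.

X ~ Binomial(9, 0.58); P(X ≤ 3) = Σ C(9,k) p^k (1−p)^(9−k) over k:
  k=0: C(9,0)·0.58^0·0.42^9 = 0.00041
  k=1: C(9,1)·0.58^1·0.42^8 = 0.00505
  k=2: C(9,2)·0.58^2·0.42^7 = 0.02792
  k=3: C(9,3)·0.58^3·0.42^6 = 0.08996
Total = 0.12334

0.123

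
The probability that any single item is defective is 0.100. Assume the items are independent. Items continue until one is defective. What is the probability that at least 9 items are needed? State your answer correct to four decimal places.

0.4305

Y = number of items to the first success; geometric, p = 0.10.
P(Y > 8) = P(first 8 all fail) = (1−p)^8 = 0.430467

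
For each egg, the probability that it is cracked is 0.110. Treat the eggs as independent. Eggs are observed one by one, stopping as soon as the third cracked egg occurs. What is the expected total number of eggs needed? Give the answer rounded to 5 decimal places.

27.27273

Y = total eggs until the third success; negative binomial with r=3, p=0.11.
E[Y] = r / p = 3 / 0.11 = 27.2727273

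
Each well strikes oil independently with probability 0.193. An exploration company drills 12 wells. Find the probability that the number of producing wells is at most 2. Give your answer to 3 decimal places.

0.583

X ~ Binomial(12, 0.193); P(X ≤ 2) = Σ C(12,k) p^k (1−p)^(12−k) over k:
  k=0: C(12,0)·0.193^0·0.807^12 = 0.07629
  k=1: C(12,1)·0.193^1·0.807^11 = 0.21895
  k=2: C(12,2)·0.193^2·0.807^10 = 0.28800
Total = 0.58324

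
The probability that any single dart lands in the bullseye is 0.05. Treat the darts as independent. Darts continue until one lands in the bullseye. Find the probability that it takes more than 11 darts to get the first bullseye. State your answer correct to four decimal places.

0.5688

Y = number of darts to the first success; geometric, p = 0.05.
P(Y > 11) = P(first 11 all fail) = (1−p)^11 = 0.568800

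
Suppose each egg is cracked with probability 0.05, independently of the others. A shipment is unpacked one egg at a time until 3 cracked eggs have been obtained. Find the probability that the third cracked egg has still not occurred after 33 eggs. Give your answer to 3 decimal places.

Needing more than 33 eggs ⇔ fewer than 3 successes in the first 33. With X ~ Binomial(33, 0.05), P(Y > 33) = P(X ≤ 2).
  k=0: C(33,0)·0.05^0·0.95^33 = 0.18403
  k=1: C(33,1)·0.05^1·0.95^32 = 0.31962
  k=2: C(33,2)·0.05^2·0.95^31 = 0.26916
P(X ≤ 2) = 0.77281

0.773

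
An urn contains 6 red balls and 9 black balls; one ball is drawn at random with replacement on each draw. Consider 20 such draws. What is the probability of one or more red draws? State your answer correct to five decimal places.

0.99996

P(at least one) = 1 − P(none) = 1 − (1 − 0.40)^20
= 1 − 0.0000366 = 0.9999634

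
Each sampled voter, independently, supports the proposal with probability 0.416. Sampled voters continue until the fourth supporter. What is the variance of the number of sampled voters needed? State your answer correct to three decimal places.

13.499

Y = total sampled voters until the fourth success; negative binomial with r=4, p=0.416.
Var(Y) = r(1−p)/p² = 4·0.584 / 0.416² = 13.49852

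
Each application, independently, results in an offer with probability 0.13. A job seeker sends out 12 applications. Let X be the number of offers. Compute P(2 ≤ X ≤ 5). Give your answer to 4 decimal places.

0.4726

X ~ Binomial(12, 0.13); P(2 ≤ X ≤ 5) = Σ C(12,k) p^k (1−p)^(12−k) over k:
  k=2: C(12,2)·0.13^2·0.87^10 = 0.277091
  k=3: C(12,3)·0.13^3·0.87^9 = 0.138015
  k=4: C(12,4)·0.13^4·0.87^8 = 0.046402
  k=5: C(12,5)·0.13^5·0.87^7 = 0.011094
Total = 0.472602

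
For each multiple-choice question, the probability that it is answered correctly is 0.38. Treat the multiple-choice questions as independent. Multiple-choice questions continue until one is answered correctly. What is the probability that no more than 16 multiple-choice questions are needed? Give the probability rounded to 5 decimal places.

0.99952

Y = number of multiple-choice questions to the first success; geometric, p = 0.38.
P(Y ≤ 16) = 1 − (1−p)^16 = 1 − 0.0004767 = 0.9995233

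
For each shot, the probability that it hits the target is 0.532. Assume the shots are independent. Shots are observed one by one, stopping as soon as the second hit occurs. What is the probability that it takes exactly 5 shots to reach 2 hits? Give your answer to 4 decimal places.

0.1160

Y = trial on which the second success occurs; negative binomial, r=2, p=0.532.
P(Y=5) = C(4,1) · p^2 · (1−p)^3
= 4 · 0.28302 · 0.1025 = 0.116043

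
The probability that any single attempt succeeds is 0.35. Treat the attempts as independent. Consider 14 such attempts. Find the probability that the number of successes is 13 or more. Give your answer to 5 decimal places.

X ~ Binomial(14, 0.35); P(X ≥ 13) = Σ C(14,k) p^k (1−p)^(14−k) over k:
  k=13: C(14,13)·0.35^13·0.65^1 = 0.0000108
  k=14: C(14,14)·0.35^14·0.65^0 = 0.0000004
Total = 0.0000112

0.00001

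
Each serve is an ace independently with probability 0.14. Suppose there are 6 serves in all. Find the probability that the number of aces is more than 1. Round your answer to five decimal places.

X ~ Binomial(6, 0.14); P(X ≥ 2) = Σ C(6,k) p^k (1−p)^(6−k) over k:
  k=2: C(6,2)·0.14^2·0.86^4 = 0.1608204
  k=3: C(6,3)·0.14^3·0.86^3 = 0.0349068
  k=4: C(6,4)·0.14^4·0.86^2 = 0.0042619
  k=5: C(6,5)·0.14^5·0.86^1 = 0.0002775
  k=6: C(6,6)·0.14^6·0.86^0 = 0.0000075
Total = 0.2002741

0.20027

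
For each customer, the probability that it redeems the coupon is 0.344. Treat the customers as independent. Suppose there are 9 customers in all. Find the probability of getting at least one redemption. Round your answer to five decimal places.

P(at least one) = 1 − P(none) = 1 − (1 − 0.344)^9
= 1 − 0.0224975 = 0.9775025

0.97750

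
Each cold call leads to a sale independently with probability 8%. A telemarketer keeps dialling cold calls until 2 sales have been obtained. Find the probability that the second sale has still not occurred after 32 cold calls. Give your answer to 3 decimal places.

Needing more than 32 cold calls ⇔ fewer than 2 successes in the first 32. With X ~ Binomial(32, 0.08), P(Y > 32) = P(X ≤ 1).
  k=0: C(32,0)·0.08^0·0.92^32 = 0.06938
  k=1: C(32,1)·0.08^1·0.92^31 = 0.19305
P(X ≤ 1) = 0.26242

0.262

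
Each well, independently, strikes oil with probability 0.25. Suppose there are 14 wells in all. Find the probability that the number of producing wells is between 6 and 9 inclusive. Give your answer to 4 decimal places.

X ~ Binomial(14, 0.25); P(6 ≤ X ≤ 9) = Σ C(14,k) p^k (1−p)^(14−k) over k:
  k=6: C(14,6)·0.25^6·0.75^8 = 0.073398
  k=7: C(14,7)·0.25^7·0.75^7 = 0.027961
  k=8: C(14,8)·0.25^8·0.75^6 = 0.008155
  k=9: C(14,9)·0.25^9·0.75^5 = 0.001812
Total = 0.111327

0.1113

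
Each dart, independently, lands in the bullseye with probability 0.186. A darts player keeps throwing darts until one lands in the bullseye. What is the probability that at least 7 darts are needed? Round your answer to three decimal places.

0.291

Y = number of darts to the first success; geometric, p = 0.186.
P(Y > 6) = P(first 6 all fail) = (1−p)^6 = 0.29090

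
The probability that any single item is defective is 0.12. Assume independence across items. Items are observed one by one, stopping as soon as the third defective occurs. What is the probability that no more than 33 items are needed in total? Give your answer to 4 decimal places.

0.7745

Finishing within 33 items ⇔ at least 3 successes in the first 33. With X ~ Binomial(33, 0.12), P(Y ≤ 33) = 1 − P(X ≤ 2).
  k=0: C(33,0)·0.12^0·0.88^33 = 0.014721
  k=1: C(33,1)·0.12^1·0.88^32 = 0.066243
  k=2: C(33,2)·0.12^2·0.88^31 = 0.144530
1 − 0.225494 = 0.774506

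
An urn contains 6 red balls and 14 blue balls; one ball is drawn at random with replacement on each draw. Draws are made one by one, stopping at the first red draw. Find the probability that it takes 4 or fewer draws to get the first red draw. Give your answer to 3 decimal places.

Y = number of draws to the first success; geometric, p = 0.30.
P(Y ≤ 4) = 1 − (1−p)^4 = 1 − 0.24010 = 0.75990

0.760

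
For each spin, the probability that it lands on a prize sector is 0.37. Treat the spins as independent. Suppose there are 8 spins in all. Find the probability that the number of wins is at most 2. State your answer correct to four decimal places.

X ~ Binomial(8, 0.37); P(X ≤ 2) = Σ C(8,k) p^k (1−p)^(8−k) over k:
  k=0: C(8,0)·0.37^0·0.63^8 = 0.024816
  k=1: C(8,1)·0.37^1·0.63^7 = 0.116594
  k=2: C(8,2)·0.37^2·0.63^6 = 0.239665
Total = 0.381074

0.3811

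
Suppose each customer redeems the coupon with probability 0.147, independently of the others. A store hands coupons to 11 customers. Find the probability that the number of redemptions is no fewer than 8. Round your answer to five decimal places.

0.00002

X ~ Binomial(11, 0.147); P(X ≥ 8) = Σ C(11,k) p^k (1−p)^(11−k) over k:
  k=8: C(11,8)·0.147^8·0.853^3 = 0.0000223
  k=9: C(11,9)·0.147^9·0.853^2 = 0.0000013
  k=10: C(11,10)·0.147^10·0.853^1 = 0.0000000
  k=11: C(11,11)·0.147^11·0.853^0 = 0.0000000
Total = 0.0000237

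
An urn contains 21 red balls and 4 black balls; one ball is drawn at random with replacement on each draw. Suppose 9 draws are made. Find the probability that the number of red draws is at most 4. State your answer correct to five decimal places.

0.00748

X ~ Binomial(9, 0.84); P(X ≤ 4) = Σ C(9,k) p^k (1−p)^(9−k) over k:
  k=0: C(9,0)·0.84^0·0.16^9 = 0.0000001
  k=1: C(9,1)·0.84^1·0.16^8 = 0.0000032
  k=2: C(9,2)·0.84^2·0.16^7 = 0.0000682
  k=3: C(9,3)·0.84^3·0.16^6 = 0.0008353
  k=4: C(9,4)·0.84^4·0.16^5 = 0.0065779
Total = 0.0074847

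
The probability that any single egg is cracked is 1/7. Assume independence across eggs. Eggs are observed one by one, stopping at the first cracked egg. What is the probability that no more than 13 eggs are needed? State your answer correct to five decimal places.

0.86520

Y = number of eggs to the first success; geometric, p = 0.142857.
P(Y ≤ 13) = 1 − (1−p)^13 = 1 − 0.1348006 = 0.8651994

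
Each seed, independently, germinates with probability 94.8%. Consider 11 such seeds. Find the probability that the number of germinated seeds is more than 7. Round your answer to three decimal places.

X ~ Binomial(11, 0.948); P(X ≥ 8) = Σ C(11,k) p^k (1−p)^(11−k) over k:
  k=8: C(11,8)·0.948^8·0.052^3 = 0.01513
  k=9: C(11,9)·0.948^9·0.052^2 = 0.09197
  k=10: C(11,10)·0.948^10·0.052^1 = 0.33534
  k=11: C(11,11)·0.948^11·0.052^0 = 0.55577
Total = 0.99820

0.998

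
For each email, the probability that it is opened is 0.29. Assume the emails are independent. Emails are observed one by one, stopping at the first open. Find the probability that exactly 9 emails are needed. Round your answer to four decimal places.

Geometric (trials to first success), p = 0.29.
P(Y = 9) = (1−p)^8 · p = 0.064575 · 0.29 = 0.018727

0.0187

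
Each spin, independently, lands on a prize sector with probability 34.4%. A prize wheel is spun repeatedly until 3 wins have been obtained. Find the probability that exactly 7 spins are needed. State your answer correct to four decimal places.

0.1131

Y = trial on which the third success occurs; negative binomial, r=3, p=0.344.
P(Y=7) = C(6,2) · p^3 · (1−p)^4
= 15 · 0.040708 · 0.18519 = 0.113079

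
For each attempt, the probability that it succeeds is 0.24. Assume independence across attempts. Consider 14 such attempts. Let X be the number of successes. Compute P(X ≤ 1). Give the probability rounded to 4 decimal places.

0.1163

X ~ Binomial(14, 0.24); P(X ≤ 1) = Σ C(14,k) p^k (1−p)^(14−k) over k:
  k=0: C(14,0)·0.24^0·0.76^14 = 0.021448
  k=1: C(14,1)·0.24^1·0.76^13 = 0.094823
Total = 0.116272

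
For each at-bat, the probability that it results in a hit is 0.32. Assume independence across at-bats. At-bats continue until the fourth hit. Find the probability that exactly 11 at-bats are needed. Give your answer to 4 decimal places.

Y = trial on which the fourth success occurs; negative binomial, r=4, p=0.32.
P(Y=11) = C(10,3) · p^4 · (1−p)^7
= 120 · 0.010486 · 0.06723 = 0.084595

0.0846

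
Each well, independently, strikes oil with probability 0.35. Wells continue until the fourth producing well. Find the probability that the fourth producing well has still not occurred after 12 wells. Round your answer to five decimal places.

0.34665

Needing more than 12 wells ⇔ fewer than 4 successes in the first 12. With X ~ Binomial(12, 0.35), P(Y > 12) = P(X ≤ 3).
  k=0: C(12,0)·0.35^0·0.65^12 = 0.0056880
  k=1: C(12,1)·0.35^1·0.65^11 = 0.0367533
  k=2: C(12,2)·0.35^2·0.65^10 = 0.1088463
  k=3: C(12,3)·0.35^3·0.65^9 = 0.1953651
P(X ≤ 3) = 0.3466527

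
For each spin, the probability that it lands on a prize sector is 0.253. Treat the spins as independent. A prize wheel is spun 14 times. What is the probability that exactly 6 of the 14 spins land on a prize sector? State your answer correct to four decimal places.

0.0764

X ~ Binomial(n=14, p=0.253).
P(X=6) = C(14,6) · p^6 · (1−p)^8
= 3003 · 0.00026225 · 0.096954 = 0.076356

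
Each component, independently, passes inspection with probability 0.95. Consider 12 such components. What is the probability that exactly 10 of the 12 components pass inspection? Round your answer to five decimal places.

X ~ Binomial(n=12, p=0.95).
P(X=10) = C(12,10) · p^10 · (1−p)^2
= 66 · 0.59874 · 0.0025 = 0.0987916

0.09879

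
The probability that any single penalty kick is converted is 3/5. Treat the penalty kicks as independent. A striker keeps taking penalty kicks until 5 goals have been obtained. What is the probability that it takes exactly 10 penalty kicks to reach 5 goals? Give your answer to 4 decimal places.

0.1003

Y = trial on which the fifth success occurs; negative binomial, r=5, p=0.60.
P(Y=10) = C(9,4) · p^5 · (1−p)^5
= 126 · 0.07776 · 0.01024 = 0.100329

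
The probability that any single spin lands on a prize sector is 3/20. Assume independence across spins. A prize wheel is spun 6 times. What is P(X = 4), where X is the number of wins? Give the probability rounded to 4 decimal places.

X ~ Binomial(n=6, p=0.15).
P(X=4) = C(6,4) · p^4 · (1−p)^2
= 15 · 0.00050625 · 0.7225 = 0.005486

0.0055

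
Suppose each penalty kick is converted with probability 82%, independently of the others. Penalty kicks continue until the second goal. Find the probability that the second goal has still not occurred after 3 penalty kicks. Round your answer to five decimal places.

Needing more than 3 penalty kicks ⇔ fewer than 2 successes in the first 3. With X ~ Binomial(3, 0.82), P(Y > 3) = P(X ≤ 1).
  k=0: C(3,0)·0.82^0·0.18^3 = 0.0058320
  k=1: C(3,1)·0.82^1·0.18^2 = 0.0797040
P(X ≤ 1) = 0.0855360

0.08554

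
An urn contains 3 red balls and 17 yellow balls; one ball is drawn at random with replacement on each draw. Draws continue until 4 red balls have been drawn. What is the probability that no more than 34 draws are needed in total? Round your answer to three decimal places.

0.772

Finishing within 34 draws ⇔ at least 4 successes in the first 34. With X ~ Binomial(34, 0.15), P(Y ≤ 34) = 1 − P(X ≤ 3).
  k=0: C(34,0)·0.15^0·0.85^34 = 0.00398
  k=1: C(34,1)·0.15^1·0.85^33 = 0.02390
  k=2: C(34,2)·0.15^2·0.85^32 = 0.06959
  k=3: C(34,3)·0.15^3·0.85^31 = 0.13099
1 − 0.22847 = 0.77153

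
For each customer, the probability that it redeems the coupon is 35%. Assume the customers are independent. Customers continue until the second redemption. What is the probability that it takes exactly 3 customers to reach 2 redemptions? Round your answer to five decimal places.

Y = trial on which the second success occurs; negative binomial, r=2, p=0.35.
P(Y=3) = C(2,1) · p^2 · (1−p)^1
= 2 · 0.1225 · 0.65 = 0.1592500

0.15925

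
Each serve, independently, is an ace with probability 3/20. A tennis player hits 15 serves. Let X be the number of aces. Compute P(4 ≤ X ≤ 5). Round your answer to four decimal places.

X ~ Binomial(15, 0.15); P(4 ≤ X ≤ 5) = Σ C(15,k) p^k (1−p)^(15−k) over k:
  k=4: C(15,4)·0.15^4·0.85^11 = 0.115639
  k=5: C(15,5)·0.15^5·0.85^10 = 0.044895
Total = 0.160535

0.1605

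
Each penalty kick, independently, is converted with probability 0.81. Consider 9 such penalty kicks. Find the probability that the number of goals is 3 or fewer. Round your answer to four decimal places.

0.0023

X ~ Binomial(9, 0.81); P(X ≤ 3) = Σ C(9,k) p^k (1−p)^(9−k) over k:
  k=0: C(9,0)·0.81^0·0.19^9 = 0.000000
  k=1: C(9,1)·0.81^1·0.19^8 = 0.000012
  k=2: C(9,2)·0.81^2·0.19^7 = 0.000211
  k=3: C(9,3)·0.81^3·0.19^6 = 0.002100
Total = 0.002324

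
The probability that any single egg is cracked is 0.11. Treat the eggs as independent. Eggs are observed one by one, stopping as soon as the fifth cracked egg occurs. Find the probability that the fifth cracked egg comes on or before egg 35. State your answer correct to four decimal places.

0.3399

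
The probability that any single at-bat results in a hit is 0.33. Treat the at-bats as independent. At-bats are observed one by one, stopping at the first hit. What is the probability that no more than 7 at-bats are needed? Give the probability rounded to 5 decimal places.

Y = number of at-bats to the first success; geometric, p = 0.33.
P(Y ≤ 7) = 1 − (1−p)^7 = 1 − 0.0606071 = 0.9393929

0.93939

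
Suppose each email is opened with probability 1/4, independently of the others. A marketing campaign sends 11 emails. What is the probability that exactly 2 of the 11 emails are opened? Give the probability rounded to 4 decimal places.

X ~ Binomial(n=11, p=0.25).
P(X=2) = C(11,2) · p^2 · (1−p)^9
= 55 · 0.0625 · 0.075085 = 0.258104

0.2581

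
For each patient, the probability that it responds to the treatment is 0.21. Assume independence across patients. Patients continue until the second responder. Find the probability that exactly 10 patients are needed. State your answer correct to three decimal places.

0.060

Y = trial on which the second success occurs; negative binomial, r=2, p=0.21.
P(Y=10) = C(9,1) · p^2 · (1−p)^8
= 9 · 0.0441 · 0.15171 = 0.06021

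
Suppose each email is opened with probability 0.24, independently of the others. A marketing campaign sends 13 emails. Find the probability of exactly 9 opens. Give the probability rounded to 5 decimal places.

X ~ Binomial(n=13, p=0.24).
P(X=9) = C(13,9) · p^9 · (1−p)^4
= 715 · 2.6418e-06 · 0.33362 = 0.0006302

0.00063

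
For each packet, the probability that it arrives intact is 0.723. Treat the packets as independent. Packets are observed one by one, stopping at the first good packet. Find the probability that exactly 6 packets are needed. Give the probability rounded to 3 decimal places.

0.001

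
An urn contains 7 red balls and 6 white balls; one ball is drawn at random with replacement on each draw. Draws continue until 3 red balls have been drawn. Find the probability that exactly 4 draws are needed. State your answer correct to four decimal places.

0.2162

Y = trial on which the third success occurs; negative binomial, r=3, p=0.538462.
P(Y=4) = C(3,2) · p^3 · (1−p)^1
= 3 · 0.15612 · 0.46154 = 0.216169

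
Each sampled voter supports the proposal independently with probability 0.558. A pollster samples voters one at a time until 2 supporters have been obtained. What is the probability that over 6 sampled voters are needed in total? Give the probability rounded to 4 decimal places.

0.0639

Needing more than 6 sampled voters ⇔ fewer than 2 successes in the first 6. With X ~ Binomial(6, 0.558), P(Y > 6) = P(X ≤ 1).
  k=0: C(6,0)·0.558^0·0.442^6 = 0.007456
  k=1: C(6,1)·0.558^1·0.442^5 = 0.056480
P(X ≤ 1) = 0.063937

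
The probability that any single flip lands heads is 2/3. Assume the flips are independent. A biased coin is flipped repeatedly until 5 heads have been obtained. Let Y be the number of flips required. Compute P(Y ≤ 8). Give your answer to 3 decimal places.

Finishing within 8 flips ⇔ at least 5 successes in the first 8. With X ~ Binomial(8, 0.666667), P(Y ≤ 8) = 1 − P(X ≤ 4).
  k=0: C(8,0)·0.666667^0·0.333333^8 = 0.00015
  k=1: C(8,1)·0.666667^1·0.333333^7 = 0.00244
  k=2: C(8,2)·0.666667^2·0.333333^6 = 0.01707
  k=3: C(8,3)·0.666667^3·0.333333^5 = 0.06828
  k=4: C(8,4)·0.666667^4·0.333333^4 = 0.17071
1 − 0.25865 = 0.74135

0.741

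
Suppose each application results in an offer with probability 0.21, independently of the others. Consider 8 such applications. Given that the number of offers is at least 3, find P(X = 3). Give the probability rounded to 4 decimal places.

0.7077

X ~ Binomial(8, 0.21). Want P(X=3 | X≥3) = P(X=3) / P(X≥3).
P(X=3) = C(8,3)·0.21^3·0.79^5 = 0.159581
P(X≥3) = 1 − 0.151711 − 0.322626 − 0.300164 = 0.225499
Ratio = 0.159581 / 0.225499 = 0.707680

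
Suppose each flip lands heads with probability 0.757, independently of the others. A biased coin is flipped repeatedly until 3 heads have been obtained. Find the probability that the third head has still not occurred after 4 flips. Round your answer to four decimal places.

Needing more than 4 flips ⇔ fewer than 3 successes in the first 4. With X ~ Binomial(4, 0.757), P(Y > 4) = P(X ≤ 2).
  k=0: C(4,0)·0.757^0·0.243^4 = 0.003487
  k=1: C(4,1)·0.757^1·0.243^3 = 0.043448
  k=2: C(4,2)·0.757^2·0.243^2 = 0.203028
P(X ≤ 2) = 0.249963

0.2500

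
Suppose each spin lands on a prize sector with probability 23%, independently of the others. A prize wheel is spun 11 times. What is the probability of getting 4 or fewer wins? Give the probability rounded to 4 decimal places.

X ~ Binomial(11, 0.23); P(X ≤ 4) = Σ C(11,k) p^k (1−p)^(11−k) over k:
  k=0: C(11,0)·0.23^0·0.77^11 = 0.056415
  k=1: C(11,1)·0.23^1·0.77^10 = 0.185365
  k=2: C(11,2)·0.23^2·0.77^9 = 0.276844
  k=3: C(11,3)·0.23^3·0.77^8 = 0.248081
  k=4: C(11,4)·0.23^4·0.77^7 = 0.148204
Total = 0.914909

0.9149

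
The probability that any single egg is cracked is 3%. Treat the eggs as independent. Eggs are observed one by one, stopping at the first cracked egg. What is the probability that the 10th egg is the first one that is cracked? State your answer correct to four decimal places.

Geometric (trials to first success), p = 0.03.
P(Y = 10) = (1−p)^9 · p = 0.76023 · 0.03 = 0.022807

0.0228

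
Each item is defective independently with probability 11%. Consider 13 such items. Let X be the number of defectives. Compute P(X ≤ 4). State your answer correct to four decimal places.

0.9903

X ~ Binomial(13, 0.11); P(X ≤ 4) = Σ C(13,k) p^k (1−p)^(13−k) over k:
  k=0: C(13,0)·0.11^0·0.89^13 = 0.219821
  k=1: C(13,1)·0.11^1·0.89^12 = 0.353196
  k=2: C(13,2)·0.11^2·0.89^11 = 0.261921
  k=3: C(13,3)·0.11^3·0.89^10 = 0.118698
  k=4: C(13,4)·0.11^4·0.89^9 = 0.036676
Total = 0.990313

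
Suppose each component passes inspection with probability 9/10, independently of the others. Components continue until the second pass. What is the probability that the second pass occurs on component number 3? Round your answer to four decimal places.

0.1620

Y = trial on which the second success occurs; negative binomial, r=2, p=0.90.
P(Y=3) = C(2,1) · p^2 · (1−p)^1
= 2 · 0.81 · 0.1 = 0.162000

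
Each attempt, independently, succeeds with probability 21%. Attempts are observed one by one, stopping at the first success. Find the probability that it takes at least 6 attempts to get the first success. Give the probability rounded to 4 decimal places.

Y = number of attempts to the first success; geometric, p = 0.21.
P(Y > 5) = P(first 5 all fail) = (1−p)^5 = 0.307706

0.3077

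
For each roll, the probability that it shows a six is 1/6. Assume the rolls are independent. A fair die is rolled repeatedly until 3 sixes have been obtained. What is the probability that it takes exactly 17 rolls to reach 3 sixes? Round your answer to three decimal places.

0.043

Y = trial on which the third success occurs; negative binomial, r=3, p=0.166667.
P(Y=17) = C(16,2) · p^3 · (1−p)^14
= 120 · 0.0046296 · 0.077887 = 0.04327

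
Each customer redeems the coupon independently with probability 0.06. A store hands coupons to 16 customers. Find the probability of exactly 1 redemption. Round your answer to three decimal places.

X ~ Binomial(n=16, p=0.06).
P(X=1) = C(16,1) · p^1 · (1−p)^15
= 16 · 0.06 · 0.39529 = 0.37948

0.379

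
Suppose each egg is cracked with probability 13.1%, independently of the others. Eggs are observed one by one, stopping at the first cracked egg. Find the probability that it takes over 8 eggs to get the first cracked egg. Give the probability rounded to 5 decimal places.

Y = number of eggs to the first success; geometric, p = 0.131.
P(Y > 8) = P(first 8 all fail) = (1−p)^8 = 0.3252057

0.32521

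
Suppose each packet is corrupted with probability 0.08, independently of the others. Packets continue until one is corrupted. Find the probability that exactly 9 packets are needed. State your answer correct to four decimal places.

Geometric (trials to first success), p = 0.08.
P(Y = 9) = (1−p)^8 · p = 0.51322 · 0.08 = 0.041058

0.0411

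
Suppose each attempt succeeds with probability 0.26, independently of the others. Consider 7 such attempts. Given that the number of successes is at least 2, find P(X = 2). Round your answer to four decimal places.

X ~ Binomial(7, 0.26). Want P(X=2 | X≥2) = P(X=2) / P(X≥2).
P(X=2) = C(7,2)·0.26^2·0.74^5 = 0.315010
P(X≥2) = 1 − 0.121513 − 0.298856 = 0.579631
Ratio = 0.315010 / 0.579631 = 0.543466

0.5435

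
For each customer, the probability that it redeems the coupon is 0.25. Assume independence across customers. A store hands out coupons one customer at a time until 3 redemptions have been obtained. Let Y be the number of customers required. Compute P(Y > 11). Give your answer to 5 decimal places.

Needing more than 11 customers ⇔ fewer than 3 successes in the first 11. With X ~ Binomial(11, 0.25), P(Y > 11) = P(X ≤ 2).
  k=0: C(11,0)·0.25^0·0.75^11 = 0.0422351
  k=1: C(11,1)·0.25^1·0.75^10 = 0.1548622
  k=2: C(11,2)·0.25^2·0.75^9 = 0.2581036
P(X ≤ 2) = 0.4552009

0.45520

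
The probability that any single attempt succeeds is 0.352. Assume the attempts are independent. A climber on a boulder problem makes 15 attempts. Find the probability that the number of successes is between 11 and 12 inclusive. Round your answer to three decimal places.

0.003

X ~ Binomial(15, 0.352); P(11 ≤ X ≤ 12) = Σ C(15,k) p^k (1−p)^(15−k) over k:
  k=11: C(15,11)·0.352^11·0.648^4 = 0.00247
  k=12: C(15,12)·0.352^12·0.648^3 = 0.00045
Total = 0.00292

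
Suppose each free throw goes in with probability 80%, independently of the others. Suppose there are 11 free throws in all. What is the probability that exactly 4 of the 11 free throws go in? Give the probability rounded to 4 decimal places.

0.0017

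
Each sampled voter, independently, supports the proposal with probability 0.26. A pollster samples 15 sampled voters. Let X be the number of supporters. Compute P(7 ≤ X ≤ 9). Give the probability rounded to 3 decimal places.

X ~ Binomial(15, 0.26); P(7 ≤ X ≤ 9) = Σ C(15,k) p^k (1−p)^(15−k) over k:
  k=7: C(15,7)·0.26^7·0.74^8 = 0.04647
  k=8: C(15,8)·0.26^8·0.74^7 = 0.01633
  k=9: C(15,9)·0.26^9·0.74^6 = 0.00446
Total = 0.06727

0.067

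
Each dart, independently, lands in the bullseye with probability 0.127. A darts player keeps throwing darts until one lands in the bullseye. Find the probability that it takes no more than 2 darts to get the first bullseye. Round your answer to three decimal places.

Y = number of darts to the first success; geometric, p = 0.127.
P(Y ≤ 2) = 1 − (1−p)^2 = 1 − 0.76213 = 0.23787

0.238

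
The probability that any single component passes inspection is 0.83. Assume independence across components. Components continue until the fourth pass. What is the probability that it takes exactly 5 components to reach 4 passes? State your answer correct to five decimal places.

0.32272

Y = trial on which the fourth success occurs; negative binomial, r=4, p=0.83.
P(Y=5) = C(4,3) · p^4 · (1−p)^1
= 4 · 0.47458 · 0.17 = 0.3227166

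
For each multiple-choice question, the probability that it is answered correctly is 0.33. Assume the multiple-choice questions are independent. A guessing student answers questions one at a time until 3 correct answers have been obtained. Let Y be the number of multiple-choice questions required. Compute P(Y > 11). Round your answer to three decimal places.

Needing more than 11 multiple-choice questions ⇔ fewer than 3 successes in the first 11. With X ~ Binomial(11, 0.33), P(Y > 11) = P(X ≤ 2).
  k=0: C(11,0)·0.33^0·0.67^11 = 0.01221
  k=1: C(11,1)·0.33^1·0.67^10 = 0.06617
  k=2: C(11,2)·0.33^2·0.67^9 = 0.16295
P(X ≤ 2) = 0.24134

0.241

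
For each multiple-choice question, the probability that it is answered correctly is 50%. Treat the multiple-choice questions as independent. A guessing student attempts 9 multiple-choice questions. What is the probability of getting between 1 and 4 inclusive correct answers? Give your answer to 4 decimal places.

0.4980

X ~ Binomial(9, 0.50); P(1 ≤ X ≤ 4) = Σ C(9,k) p^k (1−p)^(9−k) over k:
  k=1: C(9,1)·0.50^1·0.50^8 = 0.017578
  k=2: C(9,2)·0.50^2·0.50^7 = 0.070312
  k=3: C(9,3)·0.50^3·0.50^6 = 0.164062
  k=4: C(9,4)·0.50^4·0.50^5 = 0.246094
Total = 0.498047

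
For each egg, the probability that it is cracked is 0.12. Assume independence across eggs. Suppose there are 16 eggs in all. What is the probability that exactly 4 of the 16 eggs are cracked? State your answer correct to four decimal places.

0.0814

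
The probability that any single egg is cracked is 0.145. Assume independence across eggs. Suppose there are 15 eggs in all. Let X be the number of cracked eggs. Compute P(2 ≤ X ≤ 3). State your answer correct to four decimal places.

X ~ Binomial(15, 0.145); P(2 ≤ X ≤ 3) = Σ C(15,k) p^k (1−p)^(15−k) over k:
  k=2: C(15,2)·0.145^2·0.855^13 = 0.288061
  k=3: C(15,3)·0.145^3·0.855^12 = 0.211694
Total = 0.499755

0.4998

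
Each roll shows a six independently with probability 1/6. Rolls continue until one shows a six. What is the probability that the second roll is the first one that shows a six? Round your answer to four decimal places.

Geometric (trials to first success), p = 0.166667.
P(Y = 2) = (1−p)^1 · p = 0.83333 · 0.166667 = 0.138889

0.1389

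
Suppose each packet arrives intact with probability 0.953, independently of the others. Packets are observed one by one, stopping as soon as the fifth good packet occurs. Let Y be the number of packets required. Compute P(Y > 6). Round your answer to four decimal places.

0.0292

Needing more than 6 packets ⇔ fewer than 5 successes in the first 6. With X ~ Binomial(6, 0.953), P(Y > 6) = P(X ≤ 4).
  k=0: C(6,0)·0.953^0·0.047^6 = 0.000000
  k=1: C(6,1)·0.953^1·0.047^5 = 0.000001
  k=2: C(6,2)·0.953^2·0.047^4 = 0.000066
  k=3: C(6,3)·0.953^3·0.047^3 = 0.001797
  k=4: C(6,4)·0.953^4·0.047^2 = 0.027331
P(X ≤ 4) = 0.029196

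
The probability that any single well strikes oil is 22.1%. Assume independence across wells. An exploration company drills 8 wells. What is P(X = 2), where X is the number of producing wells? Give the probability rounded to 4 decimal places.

0.3056

X ~ Binomial(n=8, p=0.221).
P(X=2) = C(8,2) · p^2 · (1−p)^6
= 28 · 0.048841 · 0.22347 = 0.305610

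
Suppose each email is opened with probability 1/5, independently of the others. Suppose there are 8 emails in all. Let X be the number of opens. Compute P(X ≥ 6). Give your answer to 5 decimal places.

X ~ Binomial(8, 0.20); P(X ≥ 6) = Σ C(8,k) p^k (1−p)^(8−k) over k:
  k=6: C(8,6)·0.20^6·0.80^2 = 0.0011469
  k=7: C(8,7)·0.20^7·0.80^1 = 0.0000819
  k=8: C(8,8)·0.20^8·0.80^0 = 0.0000026
Total = 0.0012314

0.00123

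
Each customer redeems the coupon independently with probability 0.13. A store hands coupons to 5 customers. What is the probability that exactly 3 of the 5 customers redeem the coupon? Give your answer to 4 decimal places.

X ~ Binomial(n=5, p=0.13).
P(X=3) = C(5,3) · p^3 · (1−p)^2
= 10 · 0.002197 · 0.7569 = 0.016629

0.0166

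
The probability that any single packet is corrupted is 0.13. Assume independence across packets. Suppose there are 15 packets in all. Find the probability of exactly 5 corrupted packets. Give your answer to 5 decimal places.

X ~ Binomial(n=15, p=0.13).
P(X=5) = C(15,5) · p^5 · (1−p)^10
= 3003 · 3.7129e-05 · 0.24842 = 0.0276990

0.02770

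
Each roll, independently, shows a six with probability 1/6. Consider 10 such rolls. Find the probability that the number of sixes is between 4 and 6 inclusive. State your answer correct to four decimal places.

X ~ Binomial(10, 0.166667); P(4 ≤ X ≤ 6) = Σ C(10,k) p^k (1−p)^(10−k) over k:
  k=4: C(10,4)·0.166667^4·0.833333^6 = 0.054266
  k=5: C(10,5)·0.166667^5·0.833333^5 = 0.013024
  k=6: C(10,6)·0.166667^6·0.833333^4 = 0.002171
Total = 0.069460

0.0695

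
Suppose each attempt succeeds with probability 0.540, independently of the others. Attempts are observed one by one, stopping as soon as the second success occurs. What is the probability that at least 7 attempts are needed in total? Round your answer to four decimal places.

Needing more than 6 attempts ⇔ fewer than 2 successes in the first 6. With X ~ Binomial(6, 0.54), P(Y > 6) = P(X ≤ 1).
  k=0: C(6,0)·0.54^0·0.46^6 = 0.009474
  k=1: C(6,1)·0.54^1·0.46^5 = 0.066732
P(X ≤ 1) = 0.076206

0.0762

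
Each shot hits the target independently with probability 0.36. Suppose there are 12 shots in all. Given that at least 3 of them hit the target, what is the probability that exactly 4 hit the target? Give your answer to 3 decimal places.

0.271

X ~ Binomial(12, 0.36). Want P(X=4 | X≥3) = P(X=4) / P(X≥3).
P(X=4) = C(12,4)·0.36^4·0.64^8 = 0.23402
P(X≥3) = 1 − 0.00472 − 0.03188 − 0.09862 = 0.86479
Ratio = 0.23402 / 0.86479 = 0.27061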